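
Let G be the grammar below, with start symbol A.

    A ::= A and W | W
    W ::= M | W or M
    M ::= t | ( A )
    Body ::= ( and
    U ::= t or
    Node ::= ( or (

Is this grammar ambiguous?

Only A, W, M are reachable from A; ignoring the rest: This is a standard precedence ladder (A over W over M), with each level left-recursive on its own operator ('and' at A, 'or' at W). That structure is LR(1), hence unambiguous.

Unambiguous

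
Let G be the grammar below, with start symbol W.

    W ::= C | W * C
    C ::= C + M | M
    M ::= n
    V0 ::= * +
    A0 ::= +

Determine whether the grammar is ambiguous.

Only W, C, M are reachable from W; ignoring the rest: This is a standard precedence ladder (W over C over M), with each level left-recursive on its own operator ('*' at W, '+' at C). That structure is LR(1), hence unambiguous.

Unambiguous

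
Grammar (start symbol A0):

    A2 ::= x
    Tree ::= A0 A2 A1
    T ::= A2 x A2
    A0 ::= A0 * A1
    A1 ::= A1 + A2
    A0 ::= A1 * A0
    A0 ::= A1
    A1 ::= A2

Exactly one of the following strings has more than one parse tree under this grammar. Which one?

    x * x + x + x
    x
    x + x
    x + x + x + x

x * x + x + x

x * x + x + x: 2 trees
x: 1 tree
x + x: 1 tree
x + x + x + x: 1 tree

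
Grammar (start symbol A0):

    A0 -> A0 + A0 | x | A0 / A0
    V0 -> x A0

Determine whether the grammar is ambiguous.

Witness: x + x + x

Derivation 1: A0 ⇒ A0 + A0 ⇒ A0 + A0 + A0 ⇒ x + A0 + A0 ⇒ x + x + A0 ⇒ x + x + x
Derivation 2: A0 ⇒ A0 + A0 ⇒ x + A0 ⇒ x + A0 + A0 ⇒ x + x + A0 ⇒ x + x + x

Two distinct leftmost derivations for the same string.

Ambiguous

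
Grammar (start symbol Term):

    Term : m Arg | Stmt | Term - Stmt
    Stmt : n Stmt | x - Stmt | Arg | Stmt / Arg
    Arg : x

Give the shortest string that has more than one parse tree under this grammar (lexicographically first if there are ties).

x - x

length 1: no string has ≥2 trees
length 2: no string has ≥2 trees
length 3: x - x has 2 parse trees

Two derivations of x - x:
  Term ⇒ Stmt ⇒ x - Stmt ⇒ x - Arg ⇒ x - x
  Term ⇒ Term - Stmt ⇒ Stmt - Stmt ⇒ Arg - Stmt ⇒ x - Stmt ⇒ x - Arg ⇒ x - x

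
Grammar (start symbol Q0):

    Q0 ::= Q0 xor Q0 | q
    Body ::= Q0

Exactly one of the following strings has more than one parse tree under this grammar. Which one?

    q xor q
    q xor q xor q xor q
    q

q xor q xor q xor q

q xor q: 1 tree
q xor q xor q xor q: 5 trees
q: 1 tree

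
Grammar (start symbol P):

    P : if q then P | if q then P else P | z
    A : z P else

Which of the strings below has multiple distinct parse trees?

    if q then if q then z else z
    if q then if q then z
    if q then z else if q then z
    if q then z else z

if q then if q then z else z: 2 trees
if q then if q then z: 1 tree
if q then z else if q then z: 1 tree
if q then z else z: 1 tree

if q then if q then z else z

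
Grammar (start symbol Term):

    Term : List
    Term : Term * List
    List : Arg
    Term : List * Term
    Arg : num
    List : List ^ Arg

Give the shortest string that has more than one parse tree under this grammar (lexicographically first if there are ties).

length 1: no string has ≥2 trees
length 3: num * num has 2 parse trees

Two derivations of num * num:
  Term ⇒ Term * List ⇒ List * List ⇒ Arg * List ⇒ num * List ⇒ num * Arg ⇒ num * num
  Term ⇒ List * Term ⇒ Arg * Term ⇒ num * Term ⇒ num * List ⇒ num * Arg ⇒ num * num

num * num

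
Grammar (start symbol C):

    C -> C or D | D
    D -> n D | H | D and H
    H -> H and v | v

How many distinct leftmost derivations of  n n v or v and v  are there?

Parse trees for n n v or v and v:
  [C [C [D n [D n [D [H v]]]]] or [D [H [H v] and v]]]
  [C [C [D n [D n [D [H v]]]]] or [D [D [H v]] and [H v]]]

2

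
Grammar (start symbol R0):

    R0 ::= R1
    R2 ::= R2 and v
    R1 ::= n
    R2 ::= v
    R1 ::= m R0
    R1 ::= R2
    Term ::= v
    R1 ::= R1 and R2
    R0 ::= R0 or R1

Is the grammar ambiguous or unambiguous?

Ambiguous

Witness: v and v

Derivation 1: R0 ⇒ R1 ⇒ R2 ⇒ R2 and v ⇒ v and v
Derivation 2: R0 ⇒ R1 ⇒ R1 and R2 ⇒ R2 and R2 ⇒ v and R2 ⇒ v and v

Two distinct leftmost derivations for the same string.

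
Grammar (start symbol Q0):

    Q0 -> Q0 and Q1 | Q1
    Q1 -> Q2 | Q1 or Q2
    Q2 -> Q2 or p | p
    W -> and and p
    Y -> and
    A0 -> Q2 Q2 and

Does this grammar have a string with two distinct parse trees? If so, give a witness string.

Witness: p or p

Derivation 1: Q0 ⇒ Q1 ⇒ Q2 ⇒ Q2 or p ⇒ p or p
Derivation 2: Q0 ⇒ Q1 ⇒ Q1 or Q2 ⇒ Q2 or Q2 ⇒ p or Q2 ⇒ p or p

Two distinct leftmost derivations for the same string.

Ambiguous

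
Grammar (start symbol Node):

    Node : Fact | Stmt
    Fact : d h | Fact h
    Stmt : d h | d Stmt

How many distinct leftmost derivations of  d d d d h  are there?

Parse trees for d d d d h:
  [Node [Stmt d [Stmt d [Stmt d [Stmt d h]]]]]

1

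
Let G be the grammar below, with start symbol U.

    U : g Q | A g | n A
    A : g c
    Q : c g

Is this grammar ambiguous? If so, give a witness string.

Witness: g c g

Derivation 1: U ⇒ g Q ⇒ g c g
Derivation 2: U ⇒ A g ⇒ g c g

Two distinct leftmost derivations for the same string.

Ambiguous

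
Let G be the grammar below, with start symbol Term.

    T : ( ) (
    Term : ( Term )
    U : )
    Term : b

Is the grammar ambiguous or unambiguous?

Unambiguous

Only Term is reachable from Term; ignoring the rest: Each string is a nest of matched brackets around a single atom. An opening bracket forces the recursive rule; an atom forces the base rule.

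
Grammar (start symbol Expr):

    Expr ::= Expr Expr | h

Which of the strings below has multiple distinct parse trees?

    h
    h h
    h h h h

h: 1 tree
h h: 1 tree
h h h h: 5 trees

h h h h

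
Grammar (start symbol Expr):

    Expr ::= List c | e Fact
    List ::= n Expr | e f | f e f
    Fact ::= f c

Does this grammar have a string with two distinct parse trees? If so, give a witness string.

Witness: e f c

Derivation 1: Expr ⇒ List c ⇒ e f c
Derivation 2: Expr ⇒ e Fact ⇒ e f c

Two distinct leftmost derivations for the same string.

Ambiguous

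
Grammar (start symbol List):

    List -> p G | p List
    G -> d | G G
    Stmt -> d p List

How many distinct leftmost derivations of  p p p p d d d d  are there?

Parse trees for p p p p d d d d:
  [List p [List p [List p [List p [G [G d] [G [G d] [G [G d] [G d]]]]]]]]
  [List p [List p [List p [List p [G [G d] [G [G [G d] [G d]] [G d]]]]]]]
  [List p [List p [List p [List p [G [G [G d] [G d]] [G [G d] [G d]]]]]]]
  [List p [List p [List p [List p [G [G [G d] [G [G d] [G d]]] [G d]]]]]]
  [List p [List p [List p [List p [G [G [G [G d] [G d]] [G d]] [G d]]]]]]

5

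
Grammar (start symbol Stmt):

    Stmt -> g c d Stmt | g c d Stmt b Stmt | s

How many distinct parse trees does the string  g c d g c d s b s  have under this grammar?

Parse trees for g c d g c d s b s:
  [Stmt g c d [Stmt g c d [Stmt s] b [Stmt s]]]
  [Stmt g c d [Stmt g c d [Stmt s]] b [Stmt s]]

2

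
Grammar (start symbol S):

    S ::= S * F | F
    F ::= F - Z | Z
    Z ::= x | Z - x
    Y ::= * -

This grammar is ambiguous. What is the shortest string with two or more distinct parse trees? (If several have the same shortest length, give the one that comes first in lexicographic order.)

x - x

length 1: no string has ≥2 trees
length 3: x - x has 2 parse trees

Two derivations of x - x:
  S ⇒ F ⇒ F - Z ⇒ Z - Z ⇒ x - Z ⇒ x - x
  S ⇒ F ⇒ Z ⇒ Z - x ⇒ x - x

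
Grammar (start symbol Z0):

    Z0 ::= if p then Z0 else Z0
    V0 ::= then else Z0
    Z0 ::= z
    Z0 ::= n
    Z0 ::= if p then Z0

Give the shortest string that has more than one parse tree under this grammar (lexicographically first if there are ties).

length 1: no string has ≥2 trees
length 4: no string has ≥2 trees
length 6: no string has ≥2 trees
length 7: no string has ≥2 trees
length 9: if p then if p then n else n has 2 parse trees

Two derivations of if p then if p then n else n:
  Z0 ⇒ if p then Z0 else Z0 ⇒ if p then if p then Z0 else Z0 ⇒ if p then if p then n else Z0 ⇒ if p then if p then n else n
  Z0 ⇒ if p then Z0 ⇒ if p then if p then Z0 else Z0 ⇒ if p then if p then n else Z0 ⇒ if p then if p then n else n

if p then if p then n else n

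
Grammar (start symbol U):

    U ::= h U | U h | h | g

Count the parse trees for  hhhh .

8

Parse trees for hhhh:
  [U h [U h [U h [U h]]]]
  [U h [U h [U [U h] h]]]
  [U h [U [U h [U h]] h]]
  [U h [U [U [U h] h] h]]
  [U [U h [U h [U h]]] h]
  [U [U h [U [U h] h]] h]
  [U [U [U h [U h]] h] h]
  [U [U [U [U h] h] h] h]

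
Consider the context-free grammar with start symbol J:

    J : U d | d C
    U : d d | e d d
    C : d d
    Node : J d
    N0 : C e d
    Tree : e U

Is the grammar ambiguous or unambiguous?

Witness: d d d

Derivation 1: J ⇒ U d ⇒ d d d
Derivation 2: J ⇒ d C ⇒ d d d

Two distinct leftmost derivations for the same string.

Ambiguous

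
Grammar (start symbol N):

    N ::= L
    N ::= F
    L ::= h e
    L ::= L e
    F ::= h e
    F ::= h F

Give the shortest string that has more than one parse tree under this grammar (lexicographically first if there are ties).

length 2: h e has 2 parse trees

Two derivations of h e:
  N ⇒ L ⇒ h e
  N ⇒ F ⇒ h e

h e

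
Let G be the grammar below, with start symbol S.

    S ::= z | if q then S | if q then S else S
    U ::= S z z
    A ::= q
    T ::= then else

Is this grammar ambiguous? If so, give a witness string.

Ambiguous

Witness: if q then if q then z else z

Derivation 1: S ⇒ if q then S ⇒ if q then if q then S else S ⇒ if q then if q then z else S ⇒ if q then if q then z else z
Derivation 2: S ⇒ if q then S else S ⇒ if q then if q then S else S ⇒ if q then if q then z else S ⇒ if q then if q then z else z

Two distinct leftmost derivations for the same string.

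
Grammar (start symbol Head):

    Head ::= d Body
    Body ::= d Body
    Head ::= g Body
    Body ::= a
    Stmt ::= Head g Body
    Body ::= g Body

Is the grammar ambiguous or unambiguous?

Unambiguous

(Stmt is unreachable from Head, so its rules don't affect L(Head).) Each reachable nonterminal has at most one production per leading terminal, and all productions are right-linear; the derivation is determined token-by-token.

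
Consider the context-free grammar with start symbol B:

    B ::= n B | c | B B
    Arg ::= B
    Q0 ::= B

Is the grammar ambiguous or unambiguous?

Ambiguous

Witness: c c c

Derivation 1: B ⇒ B B ⇒ c B ⇒ c B B ⇒ c c B ⇒ c c c
Derivation 2: B ⇒ B B ⇒ B B B ⇒ c B B ⇒ c c B ⇒ c c c

Two distinct leftmost derivations for the same string.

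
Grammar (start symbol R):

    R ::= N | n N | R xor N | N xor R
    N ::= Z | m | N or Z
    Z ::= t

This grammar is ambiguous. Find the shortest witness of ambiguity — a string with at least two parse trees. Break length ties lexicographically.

length 1: no string has ≥2 trees
length 2: no string has ≥2 trees
length 3: m xor m has 2 parse trees

Two derivations of m xor m:
  R ⇒ R xor N ⇒ N xor N ⇒ m xor N ⇒ m xor m
  R ⇒ N xor R ⇒ m xor R ⇒ m xor N ⇒ m xor m

m xor m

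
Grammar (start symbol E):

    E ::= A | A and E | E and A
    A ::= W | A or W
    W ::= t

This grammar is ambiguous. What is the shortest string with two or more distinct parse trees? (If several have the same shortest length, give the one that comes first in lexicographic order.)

t and t

length 1: no string has ≥2 trees
length 3: t and t has 2 parse trees

Two derivations of t and t:
  E ⇒ A and E ⇒ W and E ⇒ t and E ⇒ t and A ⇒ t and W ⇒ t and t
  E ⇒ E and A ⇒ A and A ⇒ W and A ⇒ t and A ⇒ t and W ⇒ t and t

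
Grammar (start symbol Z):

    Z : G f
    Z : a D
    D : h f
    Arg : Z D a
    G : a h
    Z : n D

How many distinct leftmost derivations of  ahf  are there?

Parse trees for ahf:
  [Z [G a h] f]
  [Z a [D h f]]

2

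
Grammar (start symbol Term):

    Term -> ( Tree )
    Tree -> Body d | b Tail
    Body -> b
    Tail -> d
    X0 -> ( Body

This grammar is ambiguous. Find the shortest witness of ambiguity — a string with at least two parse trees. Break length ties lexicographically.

( b d )

length 4: ( b d ) has 2 parse trees

Two derivations of ( b d ):
  Term ⇒ ( Tree ) ⇒ ( Body d ) ⇒ ( b d )
  Term ⇒ ( Tree ) ⇒ ( b Tail ) ⇒ ( b d )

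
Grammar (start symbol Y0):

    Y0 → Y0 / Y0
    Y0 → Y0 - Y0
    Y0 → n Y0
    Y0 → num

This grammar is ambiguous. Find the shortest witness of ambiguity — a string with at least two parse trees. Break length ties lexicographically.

n num - num

length 1: no string has ≥2 trees
length 2: no string has ≥2 trees
length 3: no string has ≥2 trees
length 4: n num - num has 2 parse trees

Two derivations of n num - num:
  Y0 ⇒ Y0 - Y0 ⇒ n Y0 - Y0 ⇒ n num - Y0 ⇒ n num - num
  Y0 ⇒ n Y0 ⇒ n Y0 - Y0 ⇒ n num - Y0 ⇒ n num - num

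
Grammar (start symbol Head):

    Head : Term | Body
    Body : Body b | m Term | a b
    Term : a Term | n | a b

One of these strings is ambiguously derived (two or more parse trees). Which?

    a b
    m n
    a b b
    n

a b

a b: 2 trees
m n: 1 tree
a b b: 1 tree
n: 1 tree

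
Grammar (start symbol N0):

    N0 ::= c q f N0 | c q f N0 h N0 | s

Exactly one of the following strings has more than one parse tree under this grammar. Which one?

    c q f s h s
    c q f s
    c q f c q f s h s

c q f s h s: 1 tree
c q f s: 1 tree
c q f c q f s h s: 2 trees

c q f c q f s h s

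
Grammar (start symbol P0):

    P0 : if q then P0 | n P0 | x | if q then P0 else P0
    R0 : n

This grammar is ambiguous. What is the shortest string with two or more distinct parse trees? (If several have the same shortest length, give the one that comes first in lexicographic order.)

if q then if q then x else x

length 1: no string has ≥2 trees
length 2: no string has ≥2 trees
length 3: no string has ≥2 trees
length 4: no string has ≥2 trees
length 5: no string has ≥2 trees
length 6: no string has ≥2 trees
length 7: no string has ≥2 trees
length 8: no string has ≥2 trees
length 9: if q then if q then x else x has 2 parse trees

Two derivations of if q then if q then x else x:
  P0 ⇒ if q then P0 ⇒ if q then if q then P0 else P0 ⇒ if q then if q then x else P0 ⇒ if q then if q then x else x
  P0 ⇒ if q then P0 else P0 ⇒ if q then if q then P0 else P0 ⇒ if q then if q then x else P0 ⇒ if q then if q then x else x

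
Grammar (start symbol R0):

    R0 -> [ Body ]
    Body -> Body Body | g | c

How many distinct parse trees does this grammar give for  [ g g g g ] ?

5

Parse trees for [ g g g g ]:
  [R0 [ [Body [Body g] [Body [Body g] [Body [Body g] [Body g]]]] ]]
  [R0 [ [Body [Body g] [Body [Body [Body g] [Body g]] [Body g]]] ]]
  [R0 [ [Body [Body [Body g] [Body g]] [Body [Body g] [Body g]]] ]]
  [R0 [ [Body [Body [Body g] [Body [Body g] [Body g]]] [Body g]] ]]
  [R0 [ [Body [Body [Body [Body g] [Body g]] [Body g]] [Body g]] ]]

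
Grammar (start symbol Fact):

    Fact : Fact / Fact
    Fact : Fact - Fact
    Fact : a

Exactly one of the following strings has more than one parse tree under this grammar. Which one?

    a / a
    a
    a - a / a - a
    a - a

a - a / a - a

a / a: 1 tree
a: 1 tree
a - a / a - a: 5 trees
a - a: 1 tree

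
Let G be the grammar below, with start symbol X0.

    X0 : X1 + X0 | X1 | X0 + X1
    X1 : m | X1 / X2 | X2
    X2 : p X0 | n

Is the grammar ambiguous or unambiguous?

Witness: m + m

Derivation 1: X0 ⇒ X1 + X0 ⇒ m + X0 ⇒ m + X1 ⇒ m + m
Derivation 2: X0 ⇒ X0 + X1 ⇒ X1 + X1 ⇒ m + X1 ⇒ m + m

Two distinct leftmost derivations for the same string.

Ambiguous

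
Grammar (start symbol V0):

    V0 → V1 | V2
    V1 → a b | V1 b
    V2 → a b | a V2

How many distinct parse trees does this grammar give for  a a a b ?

1

Parse trees for a a a b:
  [V0 [V2 a [V2 a [V2 a b]]]]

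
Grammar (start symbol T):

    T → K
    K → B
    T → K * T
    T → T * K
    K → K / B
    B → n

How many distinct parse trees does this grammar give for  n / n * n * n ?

Parse trees for n / n * n * n:
  [T [K [K [B n]] / [B n]] * [T [K [B n]] * [T [K [B n]]]]]
  [T [K [K [B n]] / [B n]] * [T [T [K [B n]]] * [K [B n]]]]
  [T [T [K [K [B n]] / [B n]] * [T [K [B n]]]] * [K [B n]]]
  [T [T [T [K [K [B n]] / [B n]]] * [K [B n]]] * [K [B n]]]

4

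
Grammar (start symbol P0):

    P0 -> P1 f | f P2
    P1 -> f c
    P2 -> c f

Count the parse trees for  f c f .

2

Parse trees for f c f:
  [P0 [P1 f c] f]
  [P0 f [P2 c f]]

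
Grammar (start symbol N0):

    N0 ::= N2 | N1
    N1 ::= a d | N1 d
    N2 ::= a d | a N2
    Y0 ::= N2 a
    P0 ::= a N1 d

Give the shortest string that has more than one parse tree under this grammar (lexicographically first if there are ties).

length 2: a d has 2 parse trees

Two derivations of a d:
  N0 ⇒ N2 ⇒ a d
  N0 ⇒ N1 ⇒ a d

a d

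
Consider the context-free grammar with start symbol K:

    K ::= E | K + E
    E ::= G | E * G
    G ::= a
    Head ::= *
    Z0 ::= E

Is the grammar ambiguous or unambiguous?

Unambiguous

(Head, Z0 are unreachable from K, so their rules don't affect L(K).) The grammar is stratified — K handles '+' (left-recursive), E handles '*', G atoms. Each operator has a fixed associativity and precedence level, so every string has one parse.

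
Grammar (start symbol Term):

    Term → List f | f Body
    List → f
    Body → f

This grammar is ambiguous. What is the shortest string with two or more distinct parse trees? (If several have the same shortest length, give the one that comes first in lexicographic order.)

f f

length 2: f f has 2 parse trees

Two derivations of f f:
  Term ⇒ List f ⇒ f f
  Term ⇒ f Body ⇒ f f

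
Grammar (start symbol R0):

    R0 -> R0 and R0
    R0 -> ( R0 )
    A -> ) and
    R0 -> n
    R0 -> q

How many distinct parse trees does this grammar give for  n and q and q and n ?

Parse trees for n and q and q and n:
  [R0 [R0 n] and [R0 [R0 q] and [R0 [R0 q] and [R0 n]]]]
  [R0 [R0 n] and [R0 [R0 [R0 q] and [R0 q]] and [R0 n]]]
  [R0 [R0 [R0 n] and [R0 q]] and [R0 [R0 q] and [R0 n]]]
  [R0 [R0 [R0 n] and [R0 [R0 q] and [R0 q]]] and [R0 n]]
  [R0 [R0 [R0 [R0 n] and [R0 q]] and [R0 q]] and [R0 n]]

5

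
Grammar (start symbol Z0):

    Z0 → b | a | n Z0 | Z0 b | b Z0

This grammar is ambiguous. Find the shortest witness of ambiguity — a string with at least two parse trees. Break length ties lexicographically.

b b

length 1: no string has ≥2 trees
length 2: b b has 2 parse trees

Two derivations of b b:
  Z0 ⇒ Z0 b ⇒ b b
  Z0 ⇒ b Z0 ⇒ b b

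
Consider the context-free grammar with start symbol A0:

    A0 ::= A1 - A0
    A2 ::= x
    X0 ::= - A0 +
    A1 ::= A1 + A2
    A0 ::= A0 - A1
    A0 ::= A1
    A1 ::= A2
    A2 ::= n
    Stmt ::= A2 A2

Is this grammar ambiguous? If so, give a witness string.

Ambiguous

Witness: n - n

Derivation 1: A0 ⇒ A1 - A0 ⇒ A2 - A0 ⇒ n - A0 ⇒ n - A1 ⇒ n - A2 ⇒ n - n
Derivation 2: A0 ⇒ A0 - A1 ⇒ A1 - A1 ⇒ A2 - A1 ⇒ n - A1 ⇒ n - A2 ⇒ n - n

Two distinct leftmost derivations for the same string.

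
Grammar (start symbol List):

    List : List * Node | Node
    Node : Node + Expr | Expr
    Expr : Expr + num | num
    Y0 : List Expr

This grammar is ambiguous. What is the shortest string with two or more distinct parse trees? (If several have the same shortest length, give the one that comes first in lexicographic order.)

num + num

length 1: no string has ≥2 trees
length 3: num + num has 2 parse trees

Two derivations of num + num:
  List ⇒ Node ⇒ Node + Expr ⇒ Expr + Expr ⇒ num + Expr ⇒ num + num
  List ⇒ Node ⇒ Expr ⇒ Expr + num ⇒ num + num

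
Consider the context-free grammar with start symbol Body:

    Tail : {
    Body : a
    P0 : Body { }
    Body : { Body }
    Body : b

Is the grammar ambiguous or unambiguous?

Only Body is reachable from Body; ignoring the rest: L(Body) is { openⁿ atom closeⁿ : n ≥ 0 }. The bracket depth fixes n, and the derivation is forced at every step.

Unambiguous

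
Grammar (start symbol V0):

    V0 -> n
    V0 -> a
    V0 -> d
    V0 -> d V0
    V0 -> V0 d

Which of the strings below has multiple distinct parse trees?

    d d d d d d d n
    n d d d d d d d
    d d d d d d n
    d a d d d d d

d a d d d d d

d d d d d d d n: 1 tree
n d d d d d d d: 1 tree
d d d d d d n: 1 tree
d a d d d d d: 6 trees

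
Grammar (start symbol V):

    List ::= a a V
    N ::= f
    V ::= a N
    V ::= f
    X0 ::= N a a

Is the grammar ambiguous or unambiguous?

Unambiguous

Only V, N are reachable from V; ignoring the rest: The reachable rules are right-linear with at most one rule per (nonterminal, next-terminal) pair. Each input token forces the next rule, so parsing is deterministic.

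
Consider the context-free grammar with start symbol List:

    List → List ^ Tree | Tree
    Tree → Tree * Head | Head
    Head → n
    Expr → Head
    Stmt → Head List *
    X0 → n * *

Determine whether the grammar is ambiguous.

Unambiguous

Only List, Tree, Head are reachable from List; ignoring the rest: The grammar is stratified — List handles '^' (left-recursive), Tree handles '*', Head atoms. Each operator has a fixed associativity and precedence level, so every string has one parse.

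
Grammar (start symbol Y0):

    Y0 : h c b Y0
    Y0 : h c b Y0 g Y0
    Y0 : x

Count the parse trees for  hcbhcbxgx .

Parse trees for hcbhcbxgx:
  [Y0 h c b [Y0 h c b [Y0 x] g [Y0 x]]]
  [Y0 h c b [Y0 h c b [Y0 x]] g [Y0 x]]

2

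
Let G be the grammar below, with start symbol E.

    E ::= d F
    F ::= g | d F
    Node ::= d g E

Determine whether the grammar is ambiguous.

Unambiguous

Only E, F are reachable from E; ignoring the rest: Each reachable nonterminal has at most one production per leading terminal, and all productions are right-linear; the derivation is determined token-by-token.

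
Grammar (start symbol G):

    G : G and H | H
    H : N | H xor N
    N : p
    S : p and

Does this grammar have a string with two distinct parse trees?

Unambiguous

Only G, H, N are reachable from G; ignoring the rest: The grammar is stratified — G handles 'and' (left-recursive), H handles 'xor', N atoms. Each operator has a fixed associativity and precedence level, so every string has one parse.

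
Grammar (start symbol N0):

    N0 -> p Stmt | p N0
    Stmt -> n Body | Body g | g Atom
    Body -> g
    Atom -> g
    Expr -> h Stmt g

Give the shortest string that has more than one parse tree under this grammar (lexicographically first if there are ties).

length 3: p g g has 2 parse trees

Two derivations of p g g:
  N0 ⇒ p Stmt ⇒ p Body g ⇒ p g g
  N0 ⇒ p Stmt ⇒ p g Atom ⇒ p g g

p g g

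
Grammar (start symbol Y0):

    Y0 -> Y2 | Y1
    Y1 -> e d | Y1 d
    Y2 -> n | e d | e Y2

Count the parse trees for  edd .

1

Parse trees for edd:
  [Y0 [Y1 [Y1 e d] d]]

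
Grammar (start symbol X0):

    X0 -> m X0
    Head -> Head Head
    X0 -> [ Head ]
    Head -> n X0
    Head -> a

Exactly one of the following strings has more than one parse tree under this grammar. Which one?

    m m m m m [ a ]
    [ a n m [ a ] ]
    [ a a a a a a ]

[ a a a a a a ]

m m m m m [ a ]: 1 tree
[ a n m [ a ] ]: 1 tree
[ a a a a a a ]: 42 trees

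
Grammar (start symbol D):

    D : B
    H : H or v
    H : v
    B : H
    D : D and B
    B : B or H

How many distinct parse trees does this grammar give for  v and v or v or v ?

4

Parse trees for v and v or v or v:
  [D [D [B [H v]]] and [B [H [H [H v] or v] or v]]]
  [D [D [B [H v]]] and [B [B [H v]] or [H [H v] or v]]]
  [D [D [B [H v]]] and [B [B [H [H v] or v]] or [H v]]]
  [D [D [B [H v]]] and [B [B [B [H v]] or [H v]] or [H v]]]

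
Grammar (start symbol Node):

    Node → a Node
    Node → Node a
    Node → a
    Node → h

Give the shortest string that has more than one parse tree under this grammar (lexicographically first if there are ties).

a a

length 1: no string has ≥2 trees
length 2: a a has 2 parse trees

Two derivations of a a:
  Node ⇒ a Node ⇒ a a
  Node ⇒ Node a ⇒ a a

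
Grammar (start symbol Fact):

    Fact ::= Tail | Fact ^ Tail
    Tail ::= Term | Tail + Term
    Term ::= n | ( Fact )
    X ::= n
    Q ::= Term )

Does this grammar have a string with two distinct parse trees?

Only Fact, Tail, Term are reachable from Fact; ignoring the rest: The grammar is stratified — Fact handles '^' (left-recursive), Tail handles '+', Term atoms. Each operator has a fixed associativity and precedence level, so every string has one parse.

Unambiguous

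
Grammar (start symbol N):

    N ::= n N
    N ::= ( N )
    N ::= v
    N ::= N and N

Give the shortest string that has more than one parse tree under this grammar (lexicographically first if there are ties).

n v and v

length 1: no string has ≥2 trees
length 2: no string has ≥2 trees
length 3: no string has ≥2 trees
length 4: n v and v has 2 parse trees

Two derivations of n v and v:
  N ⇒ n N ⇒ n N and N ⇒ n v and N ⇒ n v and v
  N ⇒ N and N ⇒ n N and N ⇒ n v and N ⇒ n v and v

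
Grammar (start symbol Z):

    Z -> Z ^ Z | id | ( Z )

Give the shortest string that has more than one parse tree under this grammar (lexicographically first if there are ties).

id ^ id ^ id

length 1: no string has ≥2 trees
length 3: no string has ≥2 trees
length 5: id ^ id ^ id has 2 parse trees

Two derivations of id ^ id ^ id:
  Z ⇒ Z ^ Z ⇒ Z ^ Z ^ Z ⇒ id ^ Z ^ Z ⇒ id ^ id ^ Z ⇒ id ^ id ^ id
  Z ⇒ Z ^ Z ⇒ id ^ Z ⇒ id ^ Z ^ Z ⇒ id ^ id ^ Z ⇒ id ^ id ^ id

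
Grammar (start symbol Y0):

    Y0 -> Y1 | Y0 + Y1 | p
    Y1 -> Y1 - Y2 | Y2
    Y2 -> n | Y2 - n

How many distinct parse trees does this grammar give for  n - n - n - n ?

Parse trees for n - n - n - n:
  [Y0 [Y1 [Y1 [Y2 n]] - [Y2 [Y2 [Y2 n] - n] - n]]]
  [Y0 [Y1 [Y1 [Y1 [Y2 n]] - [Y2 n]] - [Y2 [Y2 n] - n]]]
  [Y0 [Y1 [Y1 [Y2 [Y2 n] - n]] - [Y2 [Y2 n] - n]]]
  [Y0 [Y1 [Y1 [Y1 [Y2 n]] - [Y2 [Y2 n] - n]] - [Y2 n]]]
  [Y0 [Y1 [Y1 [Y1 [Y1 [Y2 n]] - [Y2 n]] - [Y2 n]] - [Y2 n]]]
  [Y0 [Y1 [Y1 [Y1 [Y2 [Y2 n] - n]] - [Y2 n]] - [Y2 n]]]
  [Y0 [Y1 [Y1 [Y2 [Y2 [Y2 n] - n] - n]] - [Y2 n]]]
  [Y0 [Y1 [Y2 [Y2 [Y2 [Y2 n] - n] - n] - n]]]

8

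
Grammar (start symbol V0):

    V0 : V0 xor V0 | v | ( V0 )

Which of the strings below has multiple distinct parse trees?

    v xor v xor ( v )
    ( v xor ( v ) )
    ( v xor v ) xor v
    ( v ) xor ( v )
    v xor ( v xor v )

v xor v xor ( v ): 2 trees
( v xor ( v ) ): 1 tree
( v xor v ) xor v: 1 tree
( v ) xor ( v ): 1 tree
v xor ( v xor v ): 1 tree

v xor v xor ( v )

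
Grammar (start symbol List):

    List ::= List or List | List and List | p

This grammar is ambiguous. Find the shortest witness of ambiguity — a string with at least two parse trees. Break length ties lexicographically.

length 1: no string has ≥2 trees
length 3: no string has ≥2 trees
length 5: p and p and p has 2 parse trees

Two derivations of p and p and p:
  List ⇒ List and List ⇒ List and List and List ⇒ p and List and List ⇒ p and p and List ⇒ p and p and p
  List ⇒ List and List ⇒ p and List ⇒ p and List and List ⇒ p and p and List ⇒ p and p and p

p and p and p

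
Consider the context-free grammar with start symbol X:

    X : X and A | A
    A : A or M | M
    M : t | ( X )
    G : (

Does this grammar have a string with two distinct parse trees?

(G is unreachable from X, so its rules don't affect L(X).) The grammar is stratified — X handles 'and' (left-recursive), A handles 'or', M atoms. Each operator has a fixed associativity and precedence level, so every string has one parse.

Unambiguous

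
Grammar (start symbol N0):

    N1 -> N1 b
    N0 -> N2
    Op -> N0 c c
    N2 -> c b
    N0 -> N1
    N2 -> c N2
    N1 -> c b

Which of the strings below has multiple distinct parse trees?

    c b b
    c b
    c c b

c b

c b b: 1 tree
c b: 2 trees
c c b: 1 tree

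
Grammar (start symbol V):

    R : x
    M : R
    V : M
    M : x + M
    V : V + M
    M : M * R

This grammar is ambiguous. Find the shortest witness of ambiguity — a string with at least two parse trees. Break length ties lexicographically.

length 1: no string has ≥2 trees
length 3: x + x has 2 parse trees

Two derivations of x + x:
  V ⇒ M ⇒ x + M ⇒ x + R ⇒ x + x
  V ⇒ V + M ⇒ M + M ⇒ R + M ⇒ x + M ⇒ x + R ⇒ x + x

x + x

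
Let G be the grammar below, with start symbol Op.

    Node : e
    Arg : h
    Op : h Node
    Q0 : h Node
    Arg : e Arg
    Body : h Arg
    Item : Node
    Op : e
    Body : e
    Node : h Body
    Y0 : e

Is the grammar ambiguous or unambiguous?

(Q0, Item, Y0 are unreachable from Op, so their rules don't affect L(Op).) Restricted to the reachable nonterminals, every rule has the form A → t or A → t B, and no two rules for the same A share a first terminal. The grammar encodes a DFA — one run per string.

Unambiguous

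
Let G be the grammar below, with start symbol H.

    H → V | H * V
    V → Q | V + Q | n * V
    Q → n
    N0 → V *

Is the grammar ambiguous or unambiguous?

Ambiguous

Witness: n * n

Derivation 1: H ⇒ V ⇒ n * V ⇒ n * Q ⇒ n * n
Derivation 2: H ⇒ H * V ⇒ V * V ⇒ Q * V ⇒ n * V ⇒ n * Q ⇒ n * n

Two distinct leftmost derivations for the same string.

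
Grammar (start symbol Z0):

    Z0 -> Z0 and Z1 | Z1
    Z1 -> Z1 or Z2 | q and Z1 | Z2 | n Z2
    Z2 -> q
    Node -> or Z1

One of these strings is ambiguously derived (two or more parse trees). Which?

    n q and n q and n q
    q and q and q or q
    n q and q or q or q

n q and n q and n q: 1 tree
q and q and q or q: 7 trees
n q and q or q or q: 1 tree

q and q and q or q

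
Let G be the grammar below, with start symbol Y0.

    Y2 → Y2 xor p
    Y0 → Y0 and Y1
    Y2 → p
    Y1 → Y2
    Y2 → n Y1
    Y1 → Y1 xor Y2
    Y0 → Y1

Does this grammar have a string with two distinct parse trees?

Ambiguous

Witness: p xor p

Derivation 1: Y0 ⇒ Y1 ⇒ Y2 ⇒ Y2 xor p ⇒ p xor p
Derivation 2: Y0 ⇒ Y1 ⇒ Y1 xor Y2 ⇒ Y2 xor Y2 ⇒ p xor Y2 ⇒ p xor p

Two distinct leftmost derivations for the same string.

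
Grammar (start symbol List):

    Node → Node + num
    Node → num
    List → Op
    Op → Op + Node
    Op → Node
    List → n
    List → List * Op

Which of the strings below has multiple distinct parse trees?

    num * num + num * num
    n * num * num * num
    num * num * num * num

num * num + num * num

num * num + num * num: 2 trees
n * num * num * num: 1 tree
num * num * num * num: 1 tree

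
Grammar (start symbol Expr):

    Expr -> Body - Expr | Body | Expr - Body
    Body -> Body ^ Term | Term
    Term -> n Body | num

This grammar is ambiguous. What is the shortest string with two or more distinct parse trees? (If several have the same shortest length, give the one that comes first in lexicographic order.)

num - num

length 1: no string has ≥2 trees
length 2: no string has ≥2 trees
length 3: num - num has 2 parse trees

Two derivations of num - num:
  Expr ⇒ Body - Expr ⇒ Term - Expr ⇒ num - Expr ⇒ num - Body ⇒ num - Term ⇒ num - num
  Expr ⇒ Expr - Body ⇒ Body - Body ⇒ Term - Body ⇒ num - Body ⇒ num - Term ⇒ num - num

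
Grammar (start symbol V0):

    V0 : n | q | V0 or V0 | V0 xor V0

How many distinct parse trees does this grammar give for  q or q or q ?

Parse trees for q or q or q:
  [V0 [V0 q] or [V0 [V0 q] or [V0 q]]]
  [V0 [V0 [V0 q] or [V0 q]] or [V0 q]]

2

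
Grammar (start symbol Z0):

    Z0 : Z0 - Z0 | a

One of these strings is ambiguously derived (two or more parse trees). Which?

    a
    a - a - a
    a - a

a - a - a

a: 1 tree
a - a - a: 2 trees
a - a: 1 tree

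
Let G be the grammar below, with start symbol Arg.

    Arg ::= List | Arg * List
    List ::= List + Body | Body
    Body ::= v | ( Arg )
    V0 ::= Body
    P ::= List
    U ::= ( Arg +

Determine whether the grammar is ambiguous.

(V0, P, U are unreachable from Arg, so their rules don't affect L(Arg).) Arg → Arg * List | List  ;  List → List + Body | Body  — a left-associative chain with Body at the bottom. Each string factors uniquely by precedence.

Unambiguous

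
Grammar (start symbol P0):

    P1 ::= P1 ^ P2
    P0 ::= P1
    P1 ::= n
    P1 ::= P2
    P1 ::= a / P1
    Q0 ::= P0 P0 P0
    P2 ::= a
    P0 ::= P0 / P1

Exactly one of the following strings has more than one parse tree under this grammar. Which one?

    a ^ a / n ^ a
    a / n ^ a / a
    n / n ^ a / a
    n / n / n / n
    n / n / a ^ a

a / n ^ a / a

a ^ a / n ^ a: 1 tree
a / n ^ a / a: 3 trees
n / n ^ a / a: 1 tree
n / n / n / n: 1 tree
n / n / a ^ a: 1 tree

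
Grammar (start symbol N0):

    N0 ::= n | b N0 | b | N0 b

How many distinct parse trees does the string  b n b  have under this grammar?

2

Parse trees for b n b:
  [N0 b [N0 [N0 n] b]]
  [N0 [N0 b [N0 n]] b]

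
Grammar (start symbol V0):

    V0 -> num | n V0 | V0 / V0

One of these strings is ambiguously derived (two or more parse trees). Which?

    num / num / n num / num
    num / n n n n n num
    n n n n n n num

num / num / n num / num

num / num / n num / num: 7 trees
num / n n n n n num: 1 tree
n n n n n n num: 1 tree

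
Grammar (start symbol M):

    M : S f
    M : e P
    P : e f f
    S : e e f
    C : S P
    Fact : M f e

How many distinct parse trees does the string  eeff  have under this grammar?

2

Parse trees for eeff:
  [M [S e e f] f]
  [M e [P e f f]]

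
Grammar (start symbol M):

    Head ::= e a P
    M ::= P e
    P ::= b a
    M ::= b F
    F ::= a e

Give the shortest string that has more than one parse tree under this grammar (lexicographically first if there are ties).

length 3: b a e has 2 parse trees

Two derivations of b a e:
  M ⇒ P e ⇒ b a e
  M ⇒ b F ⇒ b a e

b a e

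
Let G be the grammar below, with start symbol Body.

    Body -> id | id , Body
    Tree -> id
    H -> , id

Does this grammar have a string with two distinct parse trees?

Unambiguous

(Tree, H are unreachable from Body, so their rules don't affect L(Body).) Right-recursive list with a separator: after each atom, whether the separator follows determines the rule. One parse per string.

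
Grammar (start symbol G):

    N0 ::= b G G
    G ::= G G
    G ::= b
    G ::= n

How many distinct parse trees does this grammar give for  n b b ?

Parse trees for n b b:
  [G [G n] [G [G b] [G b]]]
  [G [G [G n] [G b]] [G b]]

2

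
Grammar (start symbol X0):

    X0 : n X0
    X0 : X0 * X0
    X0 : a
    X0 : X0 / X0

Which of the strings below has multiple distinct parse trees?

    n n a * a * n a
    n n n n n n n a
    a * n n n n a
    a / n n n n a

n n a * a * n a

n n a * a * n a: 9 trees
n n n n n n n a: 1 tree
a * n n n n a: 1 tree
a / n n n n a: 1 tree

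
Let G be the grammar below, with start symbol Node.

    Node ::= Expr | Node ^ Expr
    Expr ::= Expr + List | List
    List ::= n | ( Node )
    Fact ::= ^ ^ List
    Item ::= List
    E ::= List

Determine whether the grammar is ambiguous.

Unambiguous

(Fact, Item, E are unreachable from Node, so their rules don't affect L(Node).) Node → Node ^ Expr | Expr  ;  Expr → Expr + List | List  — a left-associative chain with List at the bottom. Each string factors uniquely by precedence.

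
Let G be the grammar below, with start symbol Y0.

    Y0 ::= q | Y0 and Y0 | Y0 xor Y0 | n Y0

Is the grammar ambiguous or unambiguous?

Witness: n q and q

Derivation 1: Y0 ⇒ Y0 and Y0 ⇒ n Y0 and Y0 ⇒ n q and Y0 ⇒ n q and q
Derivation 2: Y0 ⇒ n Y0 ⇒ n Y0 and Y0 ⇒ n q and Y0 ⇒ n q and q

Two distinct leftmost derivations for the same string.

Ambiguous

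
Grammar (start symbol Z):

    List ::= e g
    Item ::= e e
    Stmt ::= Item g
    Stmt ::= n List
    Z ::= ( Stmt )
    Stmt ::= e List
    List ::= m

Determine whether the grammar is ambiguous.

Ambiguous

Witness: ( e e g )

Derivation 1: Z ⇒ ( Stmt ) ⇒ ( Item g ) ⇒ ( e e g )
Derivation 2: Z ⇒ ( Stmt ) ⇒ ( e List ) ⇒ ( e e g )

Two distinct leftmost derivations for the same string.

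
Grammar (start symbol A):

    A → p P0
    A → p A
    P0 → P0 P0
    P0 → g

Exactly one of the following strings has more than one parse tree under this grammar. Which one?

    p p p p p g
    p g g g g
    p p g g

p p p p p g: 1 tree
p g g g g: 5 trees
p p g g: 1 tree

p g g g g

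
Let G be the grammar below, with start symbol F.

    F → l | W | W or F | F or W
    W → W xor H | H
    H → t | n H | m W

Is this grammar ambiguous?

Ambiguous

Witness: t or t

Derivation 1: F ⇒ W or F ⇒ H or F ⇒ t or F ⇒ t or W ⇒ t or H ⇒ t or t
Derivation 2: F ⇒ F or W ⇒ W or W ⇒ H or W ⇒ t or W ⇒ t or H ⇒ t or t

Two distinct leftmost derivations for the same string.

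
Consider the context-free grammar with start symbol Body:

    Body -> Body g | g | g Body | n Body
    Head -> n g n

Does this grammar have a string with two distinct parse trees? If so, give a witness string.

Witness: g g

Derivation 1: Body ⇒ Body g ⇒ g g
Derivation 2: Body ⇒ g Body ⇒ g g

Two distinct leftmost derivations for the same string.

Ambiguous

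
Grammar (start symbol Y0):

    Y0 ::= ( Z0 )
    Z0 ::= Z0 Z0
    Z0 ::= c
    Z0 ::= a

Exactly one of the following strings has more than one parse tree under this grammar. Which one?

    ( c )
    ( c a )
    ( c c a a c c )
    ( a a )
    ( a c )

( c c a a c c )

( c ): 1 tree
( c a ): 1 tree
( c c a a c c ): 42 trees
( a a ): 1 tree
( a c ): 1 tree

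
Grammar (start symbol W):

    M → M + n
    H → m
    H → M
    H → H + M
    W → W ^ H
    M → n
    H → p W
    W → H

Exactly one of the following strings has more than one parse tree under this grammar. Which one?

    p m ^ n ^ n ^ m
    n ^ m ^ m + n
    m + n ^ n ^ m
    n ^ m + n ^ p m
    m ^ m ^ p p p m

p m ^ n ^ n ^ m: 4 trees
n ^ m ^ m + n: 1 tree
m + n ^ n ^ m: 1 tree
n ^ m + n ^ p m: 1 tree
m ^ m ^ p p p m: 1 tree

p m ^ n ^ n ^ m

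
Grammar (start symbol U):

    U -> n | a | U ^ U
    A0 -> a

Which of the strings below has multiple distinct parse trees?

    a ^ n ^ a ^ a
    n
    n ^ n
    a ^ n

a ^ n ^ a ^ a

a ^ n ^ a ^ a: 5 trees
n: 1 tree
n ^ n: 1 tree
a ^ n: 1 tree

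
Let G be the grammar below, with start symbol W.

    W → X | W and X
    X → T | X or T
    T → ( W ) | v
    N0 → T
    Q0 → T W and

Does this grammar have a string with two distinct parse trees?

Unambiguous

(N0, Q0 are unreachable from W, so their rules don't affect L(W).) This is a standard precedence ladder (W over X over T), with each level left-recursive on its own operator ('and' at W, 'or' at X). That structure is LR(1), hence unambiguous.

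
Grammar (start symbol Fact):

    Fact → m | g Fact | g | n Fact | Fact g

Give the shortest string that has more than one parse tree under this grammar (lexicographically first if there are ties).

g g

length 1: no string has ≥2 trees
length 2: g g has 2 parse trees

Two derivations of g g:
  Fact ⇒ g Fact ⇒ g g
  Fact ⇒ Fact g ⇒ g g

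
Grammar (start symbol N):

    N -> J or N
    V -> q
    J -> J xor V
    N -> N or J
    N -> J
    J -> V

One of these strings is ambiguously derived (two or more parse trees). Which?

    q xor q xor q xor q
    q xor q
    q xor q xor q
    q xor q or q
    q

q xor q or q

q xor q xor q xor q: 1 tree
q xor q: 1 tree
q xor q xor q: 1 tree
q xor q or q: 2 trees
q: 1 tree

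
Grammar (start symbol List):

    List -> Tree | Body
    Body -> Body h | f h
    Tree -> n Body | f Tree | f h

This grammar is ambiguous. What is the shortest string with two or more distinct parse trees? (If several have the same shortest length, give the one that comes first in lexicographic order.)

f h

length 2: f h has 2 parse trees

Two derivations of f h:
  List ⇒ Tree ⇒ f h
  List ⇒ Body ⇒ f h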